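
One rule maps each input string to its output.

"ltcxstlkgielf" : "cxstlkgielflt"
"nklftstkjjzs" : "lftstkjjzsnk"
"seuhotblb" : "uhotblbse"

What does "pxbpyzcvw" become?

bpyzcvwpx

Looking at the pairs, the operation is to move the first 2 characters to the end (rotate left by 2).
Doing the same to "pxbpyzcvw": "bpyzcvwpx".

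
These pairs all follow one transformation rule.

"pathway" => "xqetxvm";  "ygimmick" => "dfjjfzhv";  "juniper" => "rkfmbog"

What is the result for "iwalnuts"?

txikrqpf

Rule — move the first character to the end, then shift every letter 3 places backward in the alphabet (wrapping around).
For "iwalnuts", step one produces "walnutsi"; step two turns that into "txikrqpf".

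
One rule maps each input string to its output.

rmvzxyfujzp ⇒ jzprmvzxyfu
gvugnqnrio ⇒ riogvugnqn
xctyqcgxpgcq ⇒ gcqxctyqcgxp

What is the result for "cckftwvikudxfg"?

xfgcckftwvikud

Each output is the input with this applied: move the last 3 characters to the front (rotate right by 3).
"cckftwvikudxfg" → "xfgcckftwvikud".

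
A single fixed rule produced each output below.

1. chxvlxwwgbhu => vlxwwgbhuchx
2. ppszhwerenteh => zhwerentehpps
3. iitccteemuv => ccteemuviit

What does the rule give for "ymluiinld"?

What's happening: move the first 3 characters to the end (rotate left by 3).
Applying that to "ymluiinld" gives "uiinldyml".

uiinldyml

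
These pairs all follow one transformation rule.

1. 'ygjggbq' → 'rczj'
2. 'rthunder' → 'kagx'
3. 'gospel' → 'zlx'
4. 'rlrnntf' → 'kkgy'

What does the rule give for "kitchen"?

dmag

The rule is to keep every other character starting from the first (positions 1st, 3rd, 5th, ...), then shift every letter 7 places backward in the alphabet (wrapping around).
Working it through for "kitchen": intermediate "kthn", final "dmag".
(Check on "rthunder": → "rhne" → "kagx" ✓)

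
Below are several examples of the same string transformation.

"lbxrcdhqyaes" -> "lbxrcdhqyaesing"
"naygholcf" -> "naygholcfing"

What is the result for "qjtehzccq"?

qjtehzccqing

In each case the input is transformed by: append "ing".
Doing the same to "qjtehzccq": "qjtehzccqing".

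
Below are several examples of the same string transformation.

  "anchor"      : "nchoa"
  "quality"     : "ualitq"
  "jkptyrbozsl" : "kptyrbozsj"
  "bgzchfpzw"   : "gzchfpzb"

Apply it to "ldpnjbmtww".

dpnjbmtwl

Rule — delete the last character, then move the first character to the end.
Doing the same to "ldpnjbmtww": "dpnjbmtwl".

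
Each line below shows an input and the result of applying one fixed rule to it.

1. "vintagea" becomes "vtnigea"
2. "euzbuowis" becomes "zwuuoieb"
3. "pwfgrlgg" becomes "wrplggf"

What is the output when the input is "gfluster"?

utslgfe

Each output is the input with this applied: delete the last character, then sort the characters into reverse alphabetical order.
Working it through for "gfluster": intermediate "gfluste", final "utslgfe".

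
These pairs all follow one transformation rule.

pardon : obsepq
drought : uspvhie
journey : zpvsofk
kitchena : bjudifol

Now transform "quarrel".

mvbssfr

The transformation: shift every letter 1 place forward in the alphabet (wrapping around), then swap the first and last characters.
On "quarrel": the first step gives "rvbssfm", and the second then gives "mvbssfr".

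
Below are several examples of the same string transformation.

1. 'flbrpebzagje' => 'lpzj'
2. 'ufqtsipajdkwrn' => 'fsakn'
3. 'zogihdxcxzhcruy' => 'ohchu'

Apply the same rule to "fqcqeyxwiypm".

qewp

Rule — keep one character in every 3, starting at position 2 (positions 2nd, 5th, 8th, ...).
"fqcqeyxwiypm" → "qewp".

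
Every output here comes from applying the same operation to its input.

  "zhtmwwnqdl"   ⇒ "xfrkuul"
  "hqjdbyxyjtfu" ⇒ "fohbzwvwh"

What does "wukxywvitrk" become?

usivwutg

The transformation: shift every letter 2 places backward in the alphabet (wrapping around), then delete the last 3 characters.
For "wukxywvitrk", step one produces "usivwutgrpi"; step two turns that into "usivwutg".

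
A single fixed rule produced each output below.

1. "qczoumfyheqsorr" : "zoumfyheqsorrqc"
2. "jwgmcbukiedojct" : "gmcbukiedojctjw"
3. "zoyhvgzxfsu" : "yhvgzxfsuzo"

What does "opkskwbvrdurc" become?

The rule is to move the first 2 characters to the end (rotate left by 2).
Doing the same to "opkskwbvrdurc": "kskwbvrdurcop".

kskwbvrdurcop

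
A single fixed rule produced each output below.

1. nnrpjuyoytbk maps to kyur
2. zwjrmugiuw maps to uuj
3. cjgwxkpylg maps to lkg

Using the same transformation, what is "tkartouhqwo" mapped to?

qoa

Looking at the pairs, the operation is to keep one character in every 3, starting at position 3 (positions 3rd, 6th, 9th, ...), then reverse the string.
Applying both steps to "tkartouhqwo": "aoq", then "qoa".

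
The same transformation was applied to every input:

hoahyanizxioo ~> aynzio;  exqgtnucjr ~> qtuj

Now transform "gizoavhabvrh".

zahbr

The transformation: delete the first character, then keep every other character starting from the second (positions 2nd, 4th, 6th, ...).
Working it through for "gizoavhabvrh": intermediate "izoavhabvrh", final "zahbr".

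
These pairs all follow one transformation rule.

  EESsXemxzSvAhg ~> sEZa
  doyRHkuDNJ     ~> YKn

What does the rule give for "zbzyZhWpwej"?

ZHW

What's happening: flip the case of every letter, then keep one character in every 3, starting at position 3 (positions 3rd, 6th, 9th, ...).
"zbzyZhWpwej" → "ZBZYzHwPWEJ" → "ZHW".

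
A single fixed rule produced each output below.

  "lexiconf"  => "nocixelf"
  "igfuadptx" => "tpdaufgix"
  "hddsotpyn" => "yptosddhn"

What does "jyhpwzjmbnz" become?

nbmjzwphyjz

Rule — move the last character to the front, then reverse the string.
Working it through for "jyhpwzjmbnz": intermediate "zjyhpwzjmbn", final "nbmjzwphyjz".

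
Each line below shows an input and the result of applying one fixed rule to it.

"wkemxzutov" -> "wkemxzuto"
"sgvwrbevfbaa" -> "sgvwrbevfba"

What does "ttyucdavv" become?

Rule — delete the last character.
For "ttyucdavv" the result is "ttyucdav".

ttyucdav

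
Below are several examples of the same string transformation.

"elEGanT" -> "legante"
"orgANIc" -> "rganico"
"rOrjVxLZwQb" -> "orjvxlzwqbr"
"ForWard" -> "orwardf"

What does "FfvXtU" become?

fvxtuf

The pattern: move the first character to the end, then convert every letter to lowercase.
"FfvXtU" → "fvXtUF" → "fvxtuf".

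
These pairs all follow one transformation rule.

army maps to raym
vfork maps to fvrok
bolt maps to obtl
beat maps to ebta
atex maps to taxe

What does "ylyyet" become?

The rule is to swap each adjacent pair of characters (1↔2, 3↔4, ...).
Applying that to "ylyyet" gives "lyyyte".

lyyyte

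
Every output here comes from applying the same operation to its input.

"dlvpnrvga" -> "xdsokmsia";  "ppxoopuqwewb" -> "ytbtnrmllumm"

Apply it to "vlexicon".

klzfubis

In each case the input is transformed by: shift every letter 3 places backward in the alphabet (wrapping around), then reverse the string.
"vlexicon" → "klzfubis".
(Check on "dlvpnrvga": → "aismkosdx" → "xdsokmsia" ✓)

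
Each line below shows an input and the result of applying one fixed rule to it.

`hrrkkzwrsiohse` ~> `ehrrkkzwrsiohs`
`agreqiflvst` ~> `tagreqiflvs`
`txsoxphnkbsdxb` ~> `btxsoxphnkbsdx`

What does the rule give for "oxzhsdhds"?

Each output is the input with this applied: move the last character to the front.
So "oxzhsdhds" becomes "soxzhsdhd".

soxzhsdhd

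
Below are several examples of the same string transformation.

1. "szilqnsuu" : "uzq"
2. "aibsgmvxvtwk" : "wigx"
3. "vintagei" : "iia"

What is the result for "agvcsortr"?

Looking at the pairs, the operation is to keep one character in every 3, starting at position 2 (positions 2nd, 5th, 8th, ...), then move the last character to the front.
On "agvcsortr": the first step gives "gst", and the second then gives "tgs".

tgs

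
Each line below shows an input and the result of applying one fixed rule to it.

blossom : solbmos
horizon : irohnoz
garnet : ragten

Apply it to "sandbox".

dnasxob

The pattern: reverse the string, then move the first 3 characters to the end (rotate left by 3).
Working it through for "sandbox": intermediate "xobdnas", final "dnasxob".
(Check on "garnet": → "tenrag" → "ragten" ✓)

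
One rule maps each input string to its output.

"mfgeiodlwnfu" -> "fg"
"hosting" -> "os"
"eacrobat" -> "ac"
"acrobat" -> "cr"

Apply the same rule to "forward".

In each case the input is transformed by: move the first character to the end, then keep only the first 2 characters.
Starting from "forward": after the first operation, "orwardf"; after the second, "or".

or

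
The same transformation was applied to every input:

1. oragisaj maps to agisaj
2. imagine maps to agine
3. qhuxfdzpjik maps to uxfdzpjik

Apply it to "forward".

rward

In each case the input is transformed by: delete the first 2 characters.
So "forward" becomes "rward".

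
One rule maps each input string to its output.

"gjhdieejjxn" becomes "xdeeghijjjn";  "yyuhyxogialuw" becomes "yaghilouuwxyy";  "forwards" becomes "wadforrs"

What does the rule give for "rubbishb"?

ubbbhirs

The rule is to sort the characters into alphabetical order, then move the last character to the front.
On "rubbishb": the first step gives "bbbhirsu", and the second then gives "ubbbhirs".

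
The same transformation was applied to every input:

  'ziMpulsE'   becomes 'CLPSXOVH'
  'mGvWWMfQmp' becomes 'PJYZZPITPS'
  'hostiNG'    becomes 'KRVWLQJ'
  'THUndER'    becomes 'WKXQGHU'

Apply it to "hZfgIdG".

KCIJLGJ

Rule — shift every letter 3 places forward in the alphabet (wrapping around), then convert every letter to uppercase.
Applying that to "hZfgIdG" gives "KCIJLGJ".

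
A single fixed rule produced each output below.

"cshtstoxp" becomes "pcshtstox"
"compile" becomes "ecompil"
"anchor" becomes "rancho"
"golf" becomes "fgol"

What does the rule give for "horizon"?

Looking at the pairs, the operation is to move the last character to the front.
Applying that to "horizon" gives "nhorizo".

nhorizo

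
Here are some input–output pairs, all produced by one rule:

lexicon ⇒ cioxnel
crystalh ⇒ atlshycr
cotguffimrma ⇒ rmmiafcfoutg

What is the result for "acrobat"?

What's happening: move the last 3 characters to the front (rotate right by 3), then take characters alternately from the front and the back (1st, last, 2nd, 2nd-last, ...).
Applying both steps to "acrobat": "batacro", then "boartca".

boartca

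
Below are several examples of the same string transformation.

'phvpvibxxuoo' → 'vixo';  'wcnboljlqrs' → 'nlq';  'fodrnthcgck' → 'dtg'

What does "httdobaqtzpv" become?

The pattern: keep one character in every 3, starting at position 3 (positions 3rd, 6th, 9th, ...).
So "httdobaqtzpv" becomes "tbtv".

tbtv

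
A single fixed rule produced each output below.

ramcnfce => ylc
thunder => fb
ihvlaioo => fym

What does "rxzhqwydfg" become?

What's happening: shift every letter 2 places backward in the alphabet (wrapping around), then keep one character in every 3, starting at position 2 (positions 2nd, 5th, 8th, ...).
Working it through for "rxzhqwydfg": intermediate "pvxfouwbde", final "vob".

vob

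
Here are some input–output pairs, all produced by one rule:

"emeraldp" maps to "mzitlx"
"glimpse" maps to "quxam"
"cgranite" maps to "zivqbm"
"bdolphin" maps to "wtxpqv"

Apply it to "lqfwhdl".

Each output is the input with this applied: delete the first 2 characters, then shift every letter 8 places forward in the alphabet (wrapping around).
For "lqfwhdl", step one produces "fwhdl"; step two turns that into "neplt".

neplt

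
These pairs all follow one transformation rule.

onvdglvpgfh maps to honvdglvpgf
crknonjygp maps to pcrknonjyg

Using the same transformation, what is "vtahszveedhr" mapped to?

In each case the input is transformed by: move the last character to the front.
For "vtahszveedhr" the result is "rvtahszveedh".

rvtahszveedh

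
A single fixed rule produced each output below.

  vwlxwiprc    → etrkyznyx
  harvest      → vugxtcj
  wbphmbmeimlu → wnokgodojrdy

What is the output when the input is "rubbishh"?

jjukddwt

The rule is to shift every letter 2 places forward in the alphabet (wrapping around), then reverse the string.
On "rubbishh": the first step gives "twddkujj", and the second then gives "jjukddwt".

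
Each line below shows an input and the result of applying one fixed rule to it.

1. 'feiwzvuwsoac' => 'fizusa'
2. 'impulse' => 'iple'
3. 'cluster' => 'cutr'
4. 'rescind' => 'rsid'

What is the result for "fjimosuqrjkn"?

Each output is the input with this applied: keep every other character starting from the first (positions 1st, 3rd, 5th, ...).
On "fjimosuqrjkn" that produces "fiourk".

fiourk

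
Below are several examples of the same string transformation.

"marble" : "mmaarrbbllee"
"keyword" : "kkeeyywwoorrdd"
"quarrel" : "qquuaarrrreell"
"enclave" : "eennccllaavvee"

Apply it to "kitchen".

What's happening: double every character.
"kitchen" → "kkiittcchheenn".

kkiittcchheenn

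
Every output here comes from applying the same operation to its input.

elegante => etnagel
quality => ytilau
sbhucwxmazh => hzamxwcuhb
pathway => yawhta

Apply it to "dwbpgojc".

cjogpbw

Each output is the input with this applied: reverse the string, then delete the last character.
On "dwbpgojc": the first step gives "cjogpbwd", and the second then gives "cjogpbw".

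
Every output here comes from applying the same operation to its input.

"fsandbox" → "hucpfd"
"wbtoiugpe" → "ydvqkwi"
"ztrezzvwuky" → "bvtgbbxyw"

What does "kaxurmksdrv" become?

The rule is to delete the last 2 characters, then shift every letter 2 places forward in the alphabet (wrapping around).
"kaxurmksdrv" → "kaxurmksd" → "mczwtomuf".

mczwtomuf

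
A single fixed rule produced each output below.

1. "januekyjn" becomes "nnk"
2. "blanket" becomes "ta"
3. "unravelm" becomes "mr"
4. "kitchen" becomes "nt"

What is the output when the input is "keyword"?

dy

What's happening: move the last 3 characters to the front (rotate right by 3), then keep one character in every 3, starting at position 3 (positions 3rd, 6th, 9th, ...).
On "keyword": the first step gives "ordkeyw", and the second then gives "dy".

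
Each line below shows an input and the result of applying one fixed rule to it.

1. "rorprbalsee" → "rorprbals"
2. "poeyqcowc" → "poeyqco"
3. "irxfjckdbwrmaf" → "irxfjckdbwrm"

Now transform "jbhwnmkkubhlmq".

jbhwnmkkubhl

Each output is the input with this applied: delete the last 2 characters.
For "jbhwnmkkubhlmq" the result is "jbhwnmkkubhl".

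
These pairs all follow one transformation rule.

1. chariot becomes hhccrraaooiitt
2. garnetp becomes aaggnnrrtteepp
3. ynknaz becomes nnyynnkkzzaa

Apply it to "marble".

aammbbrreell

Each output is the input with this applied: swap each adjacent pair of characters (1↔2, 3↔4, ...), then double every character.
On "marble": the first step gives "ambrel", and the second then gives "aammbbrreell".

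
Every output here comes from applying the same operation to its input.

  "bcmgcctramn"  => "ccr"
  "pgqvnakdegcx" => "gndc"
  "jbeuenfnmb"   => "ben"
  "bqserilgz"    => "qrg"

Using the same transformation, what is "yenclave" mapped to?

el

Rule — delete the last character, then keep one character in every 3, starting at position 2 (positions 2nd, 5th, 8th, ...).
For "yenclave", step one produces "yenclav"; step two turns that into "el".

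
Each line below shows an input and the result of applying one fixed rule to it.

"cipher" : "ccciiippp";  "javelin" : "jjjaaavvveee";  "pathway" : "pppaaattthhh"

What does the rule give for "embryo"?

eeemmmbbb

Looking at the pairs, the operation is to delete the last 3 characters, then repeat every character 3 times.
On "embryo": the first step gives "emb", and the second then gives "eeemmmbbb".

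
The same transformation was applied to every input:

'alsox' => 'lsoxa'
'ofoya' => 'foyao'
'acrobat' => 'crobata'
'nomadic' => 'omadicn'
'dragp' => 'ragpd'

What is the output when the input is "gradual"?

What's happening: move the first character to the end.
"gradual" → "radualg".

radualg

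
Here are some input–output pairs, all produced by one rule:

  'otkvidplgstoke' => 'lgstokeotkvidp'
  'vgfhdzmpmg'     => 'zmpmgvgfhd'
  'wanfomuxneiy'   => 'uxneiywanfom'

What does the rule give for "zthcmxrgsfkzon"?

The pattern: swap the front and back halves of the string.
Doing the same to "zthcmxrgsfkzon": "gsfkzonzthcmxr".

gsfkzonzthcmxr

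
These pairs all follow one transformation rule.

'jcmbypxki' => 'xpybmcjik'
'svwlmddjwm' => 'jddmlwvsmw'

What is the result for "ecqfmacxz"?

camfqcezx

What's happening: reverse the string, then move the first 2 characters to the end (rotate left by 2).
For "ecqfmacxz", step one produces "zxcamfqce"; step two turns that into "camfqcezx".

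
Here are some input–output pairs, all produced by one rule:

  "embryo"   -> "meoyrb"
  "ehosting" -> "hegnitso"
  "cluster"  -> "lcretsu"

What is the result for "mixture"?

imerutx

In each case the input is transformed by: move the first 2 characters to the end (rotate left by 2), then reverse the string.
"mixture" → "xturemi" → "imerutx".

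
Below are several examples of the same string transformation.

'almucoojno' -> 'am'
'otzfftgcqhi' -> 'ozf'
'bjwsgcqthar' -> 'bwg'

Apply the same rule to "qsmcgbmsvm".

In each case the input is transformed by: keep every other character starting from the first (positions 1st, 3rd, 5th, ...), then delete the last 3 characters.
Starting from "qsmcgbmsvm": after the first operation, "qmgmv"; after the second, "qm".

qm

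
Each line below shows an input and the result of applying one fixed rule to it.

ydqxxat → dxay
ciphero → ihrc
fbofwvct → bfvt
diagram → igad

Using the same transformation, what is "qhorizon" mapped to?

hrzn

Rule — move the first character to the end, then keep every other character starting from the first (positions 1st, 3rd, 5th, ...).
Applying that to "qhorizon" gives "hrzn".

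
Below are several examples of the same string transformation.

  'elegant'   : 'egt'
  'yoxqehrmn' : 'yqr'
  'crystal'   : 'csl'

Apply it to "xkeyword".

Each output is the input with this applied: keep one character in every 3, starting at position 1 (positions 1st, 4th, 7th, ...).
Applying that to "xkeyword" gives "xyr".

xyr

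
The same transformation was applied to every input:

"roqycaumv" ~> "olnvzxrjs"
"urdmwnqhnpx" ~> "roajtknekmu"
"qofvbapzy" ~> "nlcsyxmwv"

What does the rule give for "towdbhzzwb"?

The rule is to shift every letter 3 places backward in the alphabet (wrapping around).
On "towdbhzzwb" that produces "qltayewwty".

qltayewwty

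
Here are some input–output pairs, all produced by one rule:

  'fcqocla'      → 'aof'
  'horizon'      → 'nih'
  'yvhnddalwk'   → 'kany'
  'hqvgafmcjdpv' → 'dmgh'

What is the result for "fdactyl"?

lcf

Each output is the input with this applied: keep one character in every 3, starting at position 1 (positions 1st, 4th, 7th, ...), then reverse the string.
For "fdactyl", step one produces "fcl"; step two turns that into "lcf".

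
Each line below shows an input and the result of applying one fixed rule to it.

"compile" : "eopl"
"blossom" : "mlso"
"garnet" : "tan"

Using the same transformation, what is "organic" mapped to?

What's happening: move the last character to the front, then keep every other character starting from the first (positions 1st, 3rd, 5th, ...).
Working it through for "organic": intermediate "corgani", final "crai".

crai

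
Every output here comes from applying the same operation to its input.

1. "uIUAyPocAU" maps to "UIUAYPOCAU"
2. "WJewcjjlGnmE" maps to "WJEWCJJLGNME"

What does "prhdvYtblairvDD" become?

PRHDVYTBLAIRVDD

In each case the input is transformed by: convert every letter to uppercase.
"prhdvYtblairvDD" → "PRHDVYTBLAIRVDD".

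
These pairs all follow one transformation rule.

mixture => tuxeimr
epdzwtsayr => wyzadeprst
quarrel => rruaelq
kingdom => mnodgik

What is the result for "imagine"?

Looking at the pairs, the operation is to sort the characters into alphabetical order, then move the last 3 characters to the front (rotate right by 3).
So "imagine" becomes "imnaegi".
(Check on "epdzwtsayr": → "adeprstwyz" → "wyzadeprst" ✓)

imnaegi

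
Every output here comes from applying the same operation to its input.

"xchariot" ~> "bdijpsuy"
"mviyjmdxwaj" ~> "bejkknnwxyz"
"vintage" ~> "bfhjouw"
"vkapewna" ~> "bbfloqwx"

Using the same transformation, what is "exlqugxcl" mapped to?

dfhmmrvyy

The transformation: sort the characters into alphabetical order, then shift every letter 1 place forward in the alphabet (wrapping around).
Starting from "exlqugxcl": after the first operation, "cegllquxx"; after the second, "dfhmmrvyy".
(Check on "mviyjmdxwaj": → "adijjmmvwxy" → "bejkknnwxyz" ✓)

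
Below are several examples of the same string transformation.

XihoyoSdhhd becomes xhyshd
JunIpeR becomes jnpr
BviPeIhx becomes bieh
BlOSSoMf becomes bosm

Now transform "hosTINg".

hsig

Rule — keep every other character starting from the first (positions 1st, 3rd, 5th, ...), then convert every letter to lowercase.
On "hosTINg": the first step gives "hsIg", and the second then gives "hsig".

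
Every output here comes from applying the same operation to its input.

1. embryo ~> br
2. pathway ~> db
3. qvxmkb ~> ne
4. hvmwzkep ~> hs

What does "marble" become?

oh

The rule is to shift every letter 3 places forward in the alphabet (wrapping around), then keep only the last 2 characters.
For "marble", step one produces "pdueoh"; step two turns that into "oh".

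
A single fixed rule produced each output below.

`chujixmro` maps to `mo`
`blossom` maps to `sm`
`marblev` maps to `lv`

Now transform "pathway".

Each output is the input with this applied: keep every other character starting from the first (positions 1st, 3rd, 5th, ...), then keep only the last 2 characters.
"pathway" → "ptwy" → "wy".

wy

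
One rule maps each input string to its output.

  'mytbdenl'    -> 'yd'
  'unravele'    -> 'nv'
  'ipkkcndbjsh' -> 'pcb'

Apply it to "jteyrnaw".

tr

Each output is the input with this applied: delete the last character, then keep one character in every 3, starting at position 2 (positions 2nd, 5th, 8th, ...).
For "jteyrnaw", step one produces "jteyrna"; step two turns that into "tr".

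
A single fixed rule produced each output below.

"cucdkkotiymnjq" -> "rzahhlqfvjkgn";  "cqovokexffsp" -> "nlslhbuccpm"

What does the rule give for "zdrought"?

Looking at the pairs, the operation is to shift every letter 3 places backward in the alphabet (wrapping around), then delete the first character.
Working it through for "zdrought": intermediate "waolrdeq", final "aolrdeq".

aolrdeq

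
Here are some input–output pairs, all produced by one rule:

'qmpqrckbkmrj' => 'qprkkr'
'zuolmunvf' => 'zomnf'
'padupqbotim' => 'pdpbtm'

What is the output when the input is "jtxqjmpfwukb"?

jxjpwk

The rule is to keep every other character starting from the first (positions 1st, 3rd, 5th, ...).
For "jtxqjmpfwukb" the result is "jxjpwk".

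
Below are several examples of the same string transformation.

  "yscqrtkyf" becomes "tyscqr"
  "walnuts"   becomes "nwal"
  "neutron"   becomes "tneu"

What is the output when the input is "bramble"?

mbra

The pattern: delete the last 3 characters, then move the last character to the front.
"bramble" → "bram" → "mbra".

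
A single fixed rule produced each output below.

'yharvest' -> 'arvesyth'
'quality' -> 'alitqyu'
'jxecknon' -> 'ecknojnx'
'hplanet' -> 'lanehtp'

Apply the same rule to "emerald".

What's happening: swap the first and last characters, then move the first 2 characters to the end (rotate left by 2).
"emerald" → "dmerale" → "eraledm".

eraledm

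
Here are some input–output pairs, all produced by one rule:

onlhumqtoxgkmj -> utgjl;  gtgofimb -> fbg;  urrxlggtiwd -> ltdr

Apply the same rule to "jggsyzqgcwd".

ygdg

Each output is the input with this applied: move the first 3 characters to the end (rotate left by 3), then keep one character in every 3, starting at position 2 (positions 2nd, 5th, 8th, ...).
Working it through for "jggsyzqgcwd": intermediate "syzqgcwdjgg", final "ygdg".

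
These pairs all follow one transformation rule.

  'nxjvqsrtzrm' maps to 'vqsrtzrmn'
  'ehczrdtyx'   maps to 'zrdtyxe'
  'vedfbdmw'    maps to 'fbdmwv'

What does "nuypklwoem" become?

Each output is the input with this applied: move the first character to the end, then delete the first 2 characters.
On "nuypklwoem": the first step gives "uypklwoemn", and the second then gives "pklwoemn".

pklwoemn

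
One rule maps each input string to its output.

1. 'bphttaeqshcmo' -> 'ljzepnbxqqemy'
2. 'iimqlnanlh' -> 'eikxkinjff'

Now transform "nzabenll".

The transformation: shift every letter 3 places backward in the alphabet (wrapping around), then reverse the string.
Applying both steps to "nzabenll": "kwxybkii", then "iikbyxwk".

iikbyxwk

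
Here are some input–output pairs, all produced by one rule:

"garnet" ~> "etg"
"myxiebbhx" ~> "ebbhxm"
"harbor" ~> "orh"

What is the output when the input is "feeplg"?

lgf

The pattern: move the first character to the end, then delete the first 3 characters.
On "feeplg": the first step gives "eeplgf", and the second then gives "lgf".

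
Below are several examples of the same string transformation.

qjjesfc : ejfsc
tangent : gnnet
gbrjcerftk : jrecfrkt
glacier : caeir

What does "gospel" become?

The pattern: swap each adjacent pair of characters (1↔2, 3↔4, ...), then delete the first 2 characters.
Applying both steps to "gospel": "ogpsle", then "psle".

psle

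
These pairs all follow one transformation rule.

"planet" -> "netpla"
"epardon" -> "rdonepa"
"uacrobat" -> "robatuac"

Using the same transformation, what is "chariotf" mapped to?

riotfcha

What's happening: move the first 3 characters to the end (rotate left by 3).
Doing the same to "chariotf": "riotfcha".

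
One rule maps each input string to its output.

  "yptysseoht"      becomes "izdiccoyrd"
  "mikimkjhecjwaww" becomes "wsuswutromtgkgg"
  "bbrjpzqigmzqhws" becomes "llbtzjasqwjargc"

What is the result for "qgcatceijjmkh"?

aqmkdmosttwur

Looking at the pairs, the operation is to shift every letter 10 places forward in the alphabet (wrapping around).
"qgcatceijjmkh" → "aqmkdmosttwur".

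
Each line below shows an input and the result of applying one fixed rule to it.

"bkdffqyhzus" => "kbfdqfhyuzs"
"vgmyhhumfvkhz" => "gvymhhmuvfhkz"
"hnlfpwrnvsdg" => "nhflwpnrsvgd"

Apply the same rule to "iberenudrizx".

bireneduirxz

What's happening: swap each adjacent pair of characters (1↔2, 3↔4, ...).
Doing the same to "iberenudrizx": "bireneduirxz".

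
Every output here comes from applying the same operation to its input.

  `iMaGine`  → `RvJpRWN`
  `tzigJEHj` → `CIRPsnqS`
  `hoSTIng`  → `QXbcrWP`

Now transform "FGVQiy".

What's happening: flip the case of every letter, then shift every letter 9 places forward in the alphabet (wrapping around).
For "FGVQiy", step one produces "fgvqIY"; step two turns that into "opezRH".

opezRH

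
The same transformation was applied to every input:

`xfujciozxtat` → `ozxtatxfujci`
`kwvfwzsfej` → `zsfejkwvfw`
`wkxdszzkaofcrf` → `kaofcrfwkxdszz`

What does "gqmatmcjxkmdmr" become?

jxkmdmrgqmatmc

Each output is the input with this applied: swap the front and back halves of the string.
So "gqmatmcjxkmdmr" becomes "jxkmdmrgqmatmc".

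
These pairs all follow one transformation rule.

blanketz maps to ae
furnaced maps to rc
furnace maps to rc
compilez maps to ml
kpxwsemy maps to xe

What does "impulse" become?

The transformation: keep one character in every 3, starting at position 3 (positions 3rd, 6th, 9th, ...).
On "impulse" that produces "ps".

ps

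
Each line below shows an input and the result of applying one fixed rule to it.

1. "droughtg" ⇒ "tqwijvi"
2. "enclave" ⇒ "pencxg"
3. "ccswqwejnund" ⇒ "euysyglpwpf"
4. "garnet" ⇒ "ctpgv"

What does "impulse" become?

The transformation: shift every letter 2 places forward in the alphabet (wrapping around), then delete the first character.
On "impulse": the first step gives "korwnug", and the second then gives "orwnug".

orwnug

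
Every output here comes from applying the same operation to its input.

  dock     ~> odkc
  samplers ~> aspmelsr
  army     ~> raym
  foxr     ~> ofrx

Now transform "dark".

adkr

In each case the input is transformed by: swap each adjacent pair of characters (1↔2, 3↔4, ...).
So "dark" becomes "adkr".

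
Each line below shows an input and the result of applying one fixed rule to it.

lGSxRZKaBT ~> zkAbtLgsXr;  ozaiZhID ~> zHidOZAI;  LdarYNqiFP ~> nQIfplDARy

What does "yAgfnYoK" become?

NyOkYaGF

Looking at the pairs, the operation is to swap the front and back halves of the string, then flip the case of every letter.
"yAgfnYoK" → "nYoKyAgf" → "NyOkYaGF".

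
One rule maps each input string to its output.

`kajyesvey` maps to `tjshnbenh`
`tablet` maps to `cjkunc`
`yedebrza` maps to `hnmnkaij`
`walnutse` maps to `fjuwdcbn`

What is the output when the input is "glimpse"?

Each output is the input with this applied: shift every letter 9 places forward in the alphabet (wrapping around).
Doing the same to "glimpse": "purvybn".

purvybn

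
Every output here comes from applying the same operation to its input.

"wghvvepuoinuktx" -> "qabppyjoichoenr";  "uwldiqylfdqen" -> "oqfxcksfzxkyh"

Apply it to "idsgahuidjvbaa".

Looking at the pairs, the operation is to shift every letter 6 places backward in the alphabet (wrapping around).
Applying that to "idsgahuidjvbaa" gives "cxmaubocxdpvuu".

cxmaubocxdpvuu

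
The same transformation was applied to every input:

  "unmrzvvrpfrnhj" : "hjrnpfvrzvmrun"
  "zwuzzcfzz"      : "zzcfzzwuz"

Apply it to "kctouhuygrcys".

The pattern: reverse the string, then swap each adjacent pair of characters (1↔2, 3↔4, ...).
On "kctouhuygrcys": the first step gives "sycrgyuhuotck", and the second then gives "ysrcyghuouctk".

ysrcyghuouctk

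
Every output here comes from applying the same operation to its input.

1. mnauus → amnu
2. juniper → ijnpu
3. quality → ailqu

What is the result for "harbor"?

abhr

The rule is to delete the last 2 characters, then sort the characters into alphabetical order.
On "harbor" that produces "abhr".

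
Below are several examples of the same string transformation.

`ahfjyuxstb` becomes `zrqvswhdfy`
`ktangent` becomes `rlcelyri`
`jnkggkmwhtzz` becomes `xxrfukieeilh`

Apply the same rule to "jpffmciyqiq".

ogowgakddnh

What's happening: shift every letter 2 places backward in the alphabet (wrapping around), then reverse the string.
Starting from "jpffmciyqiq": after the first operation, "hnddkagwogo"; after the second, "ogowgakddnh".
(Check on "jnkggkmwhtzz": → "hlieeikufrxx" → "xxrfukieeilh" ✓)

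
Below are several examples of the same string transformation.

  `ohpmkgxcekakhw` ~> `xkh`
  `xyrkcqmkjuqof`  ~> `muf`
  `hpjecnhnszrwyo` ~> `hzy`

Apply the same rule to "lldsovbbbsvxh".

bsh

The pattern: keep one character in every 3, starting at position 1 (positions 1st, 4th, 7th, ...), then keep only the last 3 characters.
Applying both steps to "lldsovbbbsvxh": "lsbsh", then "bsh".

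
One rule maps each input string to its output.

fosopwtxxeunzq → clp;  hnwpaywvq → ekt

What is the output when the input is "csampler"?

Looking at the pairs, the operation is to shift every letter 3 places backward in the alphabet (wrapping around), then keep only the first 3 characters.
For "csampler", step one produces "zpxjmibo"; step two turns that into "zpx".

zpx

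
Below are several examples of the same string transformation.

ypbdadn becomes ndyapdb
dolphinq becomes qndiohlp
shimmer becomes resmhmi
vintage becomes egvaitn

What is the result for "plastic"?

In each case the input is transformed by: move the last character to the front, then take characters alternately from the front and the back (1st, last, 2nd, 2nd-last, ...).
Working it through for "plastic": intermediate "cplasti", final "ciptlsa".

ciptlsa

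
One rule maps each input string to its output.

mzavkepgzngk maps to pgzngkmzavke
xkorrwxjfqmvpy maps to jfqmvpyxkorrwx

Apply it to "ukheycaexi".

caexiukhey

Rule — swap the front and back halves of the string.
So "ukheycaexi" becomes "caexiukhey".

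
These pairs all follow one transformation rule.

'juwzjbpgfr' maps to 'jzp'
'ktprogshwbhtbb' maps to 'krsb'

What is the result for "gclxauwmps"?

gxw

The pattern: move the last 2 characters to the front (rotate right by 2), then keep one character in every 3, starting at position 3 (positions 3rd, 6th, 9th, ...).
Applying that to "gclxauwmps" gives "gxw".
(Check on "ktprogshwbhtbb": → "bbktprogshwbht" → "krsb" ✓)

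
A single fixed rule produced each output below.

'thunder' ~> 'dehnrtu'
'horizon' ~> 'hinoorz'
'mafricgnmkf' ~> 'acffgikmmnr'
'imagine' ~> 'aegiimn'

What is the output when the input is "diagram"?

Looking at the pairs, the operation is to sort the characters into alphabetical order.
Applying that to "diagram" gives "aadgimr".

aadgimr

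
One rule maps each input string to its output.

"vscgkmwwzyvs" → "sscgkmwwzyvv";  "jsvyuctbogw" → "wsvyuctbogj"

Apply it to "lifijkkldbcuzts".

sifijkkldbcuztl

Looking at the pairs, the operation is to swap the first and last characters.
On "lifijkkldbcuzts" that produces "sifijkkldbcuztl".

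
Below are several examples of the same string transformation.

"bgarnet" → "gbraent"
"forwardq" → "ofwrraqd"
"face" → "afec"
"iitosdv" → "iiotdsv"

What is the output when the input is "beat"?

ebta

What's happening: swap each adjacent pair of characters (1↔2, 3↔4, ...).
Applying that to "beat" gives "ebta".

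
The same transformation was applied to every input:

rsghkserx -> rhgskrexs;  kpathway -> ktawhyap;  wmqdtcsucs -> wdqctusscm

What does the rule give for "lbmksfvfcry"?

lkmfsfvrcyb

What's happening: swap each adjacent pair of characters (1↔2, 3↔4, ...), then move the first character to the end.
So "lbmksfvfcry" becomes "lkmfsfvrcyb".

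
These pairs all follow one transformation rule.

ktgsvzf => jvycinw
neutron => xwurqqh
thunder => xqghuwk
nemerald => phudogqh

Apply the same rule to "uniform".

lirupxq

In each case the input is transformed by: shift every letter 3 places forward in the alphabet (wrapping around), then move the first 2 characters to the end (rotate left by 2).
Applying both steps to "uniform": "xqlirup", then "lirupxq".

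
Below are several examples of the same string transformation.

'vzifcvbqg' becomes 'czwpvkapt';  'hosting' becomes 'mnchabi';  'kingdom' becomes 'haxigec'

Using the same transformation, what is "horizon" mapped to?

In each case the input is transformed by: move the first 2 characters to the end (rotate left by 2), then shift every letter 6 places backward in the alphabet (wrapping around).
Starting from "horizon": after the first operation, "rizonho"; after the second, "lctihbi".

lctihbi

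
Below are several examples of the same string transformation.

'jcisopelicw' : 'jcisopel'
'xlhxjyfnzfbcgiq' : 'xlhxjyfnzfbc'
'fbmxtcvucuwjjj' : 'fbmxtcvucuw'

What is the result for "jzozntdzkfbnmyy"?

Each output is the input with this applied: delete the last 3 characters.
"jzozntdzkfbnmyy" → "jzozntdzkfbn".

jzozntdzkfbn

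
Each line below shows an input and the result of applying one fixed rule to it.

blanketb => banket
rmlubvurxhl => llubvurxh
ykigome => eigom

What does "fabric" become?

cbri

The transformation: delete the first 2 characters, then move the last character to the front.
On "fabric": the first step gives "bric", and the second then gives "cbri".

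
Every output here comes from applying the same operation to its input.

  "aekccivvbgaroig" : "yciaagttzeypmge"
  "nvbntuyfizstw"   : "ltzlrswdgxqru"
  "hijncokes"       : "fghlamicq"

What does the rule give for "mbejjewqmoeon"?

kzchhcuokmcml

What's happening: shift every letter 2 places backward in the alphabet (wrapping around).
So "mbejjewqmoeon" becomes "kzchhcuokmcml".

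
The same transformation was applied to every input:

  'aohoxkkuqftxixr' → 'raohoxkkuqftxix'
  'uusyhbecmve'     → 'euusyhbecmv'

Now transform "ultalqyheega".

aultalqyheeg

What's happening: move the last character to the front.
So "ultalqyheega" becomes "aultalqyheeg".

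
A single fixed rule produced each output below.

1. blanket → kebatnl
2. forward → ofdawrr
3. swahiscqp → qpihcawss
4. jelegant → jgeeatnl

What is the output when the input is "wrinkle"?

lkiewrn

The rule is to sort the characters into reverse alphabetical order, then move the first 3 characters to the end (rotate left by 3).
Doing the same to "wrinkle": "lkiewrn".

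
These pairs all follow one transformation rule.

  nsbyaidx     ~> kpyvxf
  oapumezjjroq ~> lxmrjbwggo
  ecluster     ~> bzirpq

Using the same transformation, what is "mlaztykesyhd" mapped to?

jixwqvhbpv

What's happening: delete the last 2 characters, then shift every letter 3 places backward in the alphabet (wrapping around).
"mlaztykesyhd" → "mlaztykesy" → "jixwqvhbpv".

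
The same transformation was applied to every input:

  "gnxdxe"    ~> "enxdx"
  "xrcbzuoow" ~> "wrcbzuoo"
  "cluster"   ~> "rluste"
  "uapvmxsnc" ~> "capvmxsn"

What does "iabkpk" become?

What's happening: delete the first character, then move the last character to the front.
Applying both steps to "iabkpk": "abkpk", then "kabkp".

kabkp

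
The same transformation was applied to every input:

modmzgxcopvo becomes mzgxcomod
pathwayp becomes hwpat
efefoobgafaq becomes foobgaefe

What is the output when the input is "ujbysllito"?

In each case the input is transformed by: delete the last 3 characters, then move the first 3 characters to the end (rotate left by 3).
Working it through for "ujbysllito": intermediate "ujbysll", final "ysllujb".

ysllujb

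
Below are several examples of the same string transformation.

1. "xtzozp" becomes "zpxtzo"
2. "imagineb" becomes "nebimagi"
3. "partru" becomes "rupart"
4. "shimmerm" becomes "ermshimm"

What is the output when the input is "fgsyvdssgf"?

ssgffgsyvd

Each output is the input with this applied: move the first character to the end, then swap the front and back halves of the string.
Starting from "fgsyvdssgf": after the first operation, "gsyvdssgff"; after the second, "ssgffgsyvd".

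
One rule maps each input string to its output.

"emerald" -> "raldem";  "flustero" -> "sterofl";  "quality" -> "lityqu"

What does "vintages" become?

Rule — move the first 3 characters to the end (rotate left by 3), then delete the last character.
Applying both steps to "vintages": "tagesvin", then "tagesvi".

tagesvi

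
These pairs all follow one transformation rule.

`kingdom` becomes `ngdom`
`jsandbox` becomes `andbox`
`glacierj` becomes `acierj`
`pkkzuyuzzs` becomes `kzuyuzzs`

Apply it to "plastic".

astic

What's happening: delete the first 2 characters.
On "plastic" that produces "astic".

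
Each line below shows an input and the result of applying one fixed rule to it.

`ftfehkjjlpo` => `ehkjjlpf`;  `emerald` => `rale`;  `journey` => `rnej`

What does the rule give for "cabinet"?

Looking at the pairs, the operation is to swap the first and last characters, then delete the first 3 characters.
Applying both steps to "cabinet": "tabinec", then "inec".

inec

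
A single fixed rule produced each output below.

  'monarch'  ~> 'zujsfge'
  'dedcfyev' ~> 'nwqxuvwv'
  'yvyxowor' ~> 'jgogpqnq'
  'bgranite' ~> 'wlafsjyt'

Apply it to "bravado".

gvsnsjt

Rule — reverse the string, then shift every letter 8 places backward in the alphabet (wrapping around).
Starting from "bravado": after the first operation, "odavarb"; after the second, "gvsnsjt".
(Check on "bgranite": → "etinargb" → "wlafsjyt" ✓)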